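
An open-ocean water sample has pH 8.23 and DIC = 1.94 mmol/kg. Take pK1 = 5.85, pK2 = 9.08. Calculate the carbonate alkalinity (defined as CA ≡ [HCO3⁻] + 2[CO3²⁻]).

CA = [HCO3⁻] + 2[CO3²⁻] = (α₁ + 2α₂)·DIC
At pH 8.23: [H⁺]/K1 = 10^-2.38 = 0.0041687, K2/[H⁺] = 10^-0.85 = 0.14125
α₁ = 1/(1 + 0.0041687 + 0.14125) = 1/1.1454 = 0.8730; α₂ = α₁·K2/[H⁺] = 0.1233
α₁ + 2α₂ = 1.1197
CA = 1.1197 × 1.94 = 2.17 mmol/kg

CA = 2.17 mmol/kg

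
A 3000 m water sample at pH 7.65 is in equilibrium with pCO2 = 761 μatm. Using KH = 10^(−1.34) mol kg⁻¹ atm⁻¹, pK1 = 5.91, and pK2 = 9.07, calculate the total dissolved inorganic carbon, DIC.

[CO2*] = KH · pCO2 = 10^(−1.34) × 761×10^-6 = 3.478×10^-5 mol/kg
α₀ = 1/(1 + K1/[H⁺] + K1K2/[H⁺]²) = 1/(1 + 10^+1.74 + 10^+0.32) = 0.01723
DIC = [CO2*]/α₀ = 3.478×10^-5 / 0.01723 = 2.02 mmol/kg

DIC = 2.02 mmol/kg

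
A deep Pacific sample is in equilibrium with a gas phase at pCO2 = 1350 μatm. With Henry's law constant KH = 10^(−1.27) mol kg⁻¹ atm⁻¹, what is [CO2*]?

[CO2*] = 72.5 μmol/kg

KH = 10^(−1.27) = 5.370×10^-2 mol kg⁻¹ atm⁻¹
[CO2*] = KH · pCO2 = 5.370×10^-2 × 1350×10^-6 atm = 7.25×10^-5 mol/kg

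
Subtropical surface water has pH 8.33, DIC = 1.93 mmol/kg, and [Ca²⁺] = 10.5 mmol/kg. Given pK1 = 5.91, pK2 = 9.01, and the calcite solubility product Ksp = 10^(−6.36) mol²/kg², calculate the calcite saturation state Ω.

Ω = 8.00

α₂ = 1 / (1 + [H⁺]/K2 + [H⁺]²/(K1K2)) = 1 / (1 + 10^+0.68 + 10^-1.74)
   = 1 / (1 + 4.7863 + 0.018197) = 1/5.8045 = 0.1723
[CO3²⁻] = α₂ × DIC = 0.1723 × 1.93 = 0.3325 mmol/kg
Ksp = 10^(−6.36) = 4.365×10^-7
Ω = [Ca²⁺][CO3²⁻]/Ksp = (10.5×10^-3)(3.325×10^-4) / 4.365×10^-7 = 8.00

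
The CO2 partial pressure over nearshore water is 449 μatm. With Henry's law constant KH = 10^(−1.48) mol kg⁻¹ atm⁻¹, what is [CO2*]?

KH = 10^(−1.48) = 3.311×10^-2 mol kg⁻¹ atm⁻¹
[CO2*] = KH · pCO2 = 3.311×10^-2 × 449×10^-6 atm = 1.49×10^-5 mol/kg

[CO2*] = 14.9 μmol/kg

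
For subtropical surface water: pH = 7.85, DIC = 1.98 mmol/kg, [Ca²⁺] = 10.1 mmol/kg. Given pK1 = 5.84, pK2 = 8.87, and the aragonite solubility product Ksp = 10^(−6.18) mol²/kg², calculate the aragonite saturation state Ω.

α₂ = 1 / (1 + [H⁺]/K2 + [H⁺]²/(K1K2)) = 1 / (1 + 10^+1.02 + 10^-0.99)
   = 1 / (1 + 10.471 + 0.10233) = 1/11.574 = 0.08640
[CO3²⁻] = α₂ × DIC = 0.08640 × 1.98 = 0.1711 mmol/kg
Ksp = 10^(−6.18) = 6.607×10^-7
Ω = [Ca²⁺][CO3²⁻]/Ksp = (10.1×10^-3)(1.711×10^-4) / 6.607×10^-7 = 2.62

Ω = 2.62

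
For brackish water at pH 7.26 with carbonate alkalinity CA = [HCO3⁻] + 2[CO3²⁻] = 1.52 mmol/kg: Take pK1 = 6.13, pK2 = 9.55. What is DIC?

CA = [HCO3⁻] + 2[CO3²⁻] = (α₁ + 2α₂)·DIC
At pH 7.26: [H⁺]/K1 = 10^-1.13 = 0.074131, K2/[H⁺] = 10^-2.29 = 0.0051286
α₁ = 1/(1 + 0.074131 + 0.0051286) = 1/1.0793 = 0.9266; α₂ = α₁·K2/[H⁺] = 0.004752
α₁ + 2α₂ = 0.9361
DIC = CA / (α₁ + 2α₂) = 1.52 / 0.9361 = 1.62 mmol/kg

DIC = 1.62 mmol/kg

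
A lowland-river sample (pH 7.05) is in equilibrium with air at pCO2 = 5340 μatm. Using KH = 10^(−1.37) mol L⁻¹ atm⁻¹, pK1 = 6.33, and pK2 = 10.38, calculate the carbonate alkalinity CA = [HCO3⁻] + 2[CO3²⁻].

CA = 1.20 mmol/L

[CO2*] = KH · pCO2 = 10^(−1.37) × 5340×10^-6 = 2.278×10^-4 mol/L
α₀ = 1/(1 + K1/[H⁺] + K1K2/[H⁺]²) = 1/(1 + 10^+0.72 + 10^-2.61) = 0.1600
DIC = [CO2*]/α₀ = 2.278×10^-4 / 0.1600 = 1.424 mmol/L
CA = (α₁ + 2α₂)·DIC = (0.8396 + 2×0.0003927) × 1.424 = 1.20 mmol/L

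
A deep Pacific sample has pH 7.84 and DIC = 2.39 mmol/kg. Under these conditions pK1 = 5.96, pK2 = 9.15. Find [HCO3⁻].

[HCO3⁻] = 2.25 mmol/kg

α₁ = 1 / (1 + [H⁺]/K1 + K2/[H⁺]) = 1 / (1 + 10^-1.88 + 10^-1.31)
   = 1 / (1 + 0.013183 + 0.048978) = 1/1.0622 = 0.9415
[HCO3⁻] = α₁ × DIC = 0.9415 × 2.39 = 2.25 mmol/kg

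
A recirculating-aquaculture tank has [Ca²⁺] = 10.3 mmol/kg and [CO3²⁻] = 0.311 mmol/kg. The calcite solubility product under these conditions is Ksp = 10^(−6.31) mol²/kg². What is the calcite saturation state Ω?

Ksp = 10^(−6.31) = 4.898×10^-7
Ω = [Ca²⁺][CO3²⁻]/Ksp = (10.3×10^-3)(0.311×10^-3) / 4.898×10^-7 = 6.54

Ω = 6.54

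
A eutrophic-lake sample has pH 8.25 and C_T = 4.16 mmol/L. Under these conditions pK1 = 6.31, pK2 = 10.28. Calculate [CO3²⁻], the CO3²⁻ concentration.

[CO3²⁻] = 0.0380 mmol/L

α₂ = 1 / (1 + [H⁺]/K2 + [H⁺]²/(K1K2)) = 1 / (1 + 10^+2.03 + 10^+0.09)
   = 1 / (1 + 107.15 + 1.2303) = 1/109.38 = 0.009142
[CO3²⁻] = α₂ × DIC = 0.009142 × 4.16 = 0.0380 mmol/L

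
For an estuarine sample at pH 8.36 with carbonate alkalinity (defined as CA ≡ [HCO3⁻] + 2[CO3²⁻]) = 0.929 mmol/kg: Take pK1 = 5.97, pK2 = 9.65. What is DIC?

CA = [HCO3⁻] + 2[CO3²⁻] = (α₁ + 2α₂)·DIC
At pH 8.36: [H⁺]/K1 = 10^-2.39 = 0.0040738, K2/[H⁺] = 10^-1.29 = 0.051286
α₁ = 1/(1 + 0.0040738 + 0.051286) = 1/1.0554 = 0.9475; α₂ = α₁·K2/[H⁺] = 0.04860
α₁ + 2α₂ = 1.0447
DIC = CA / (α₁ + 2α₂) = 0.929 / 1.0447 = 0.889 mmol/kg

DIC = 0.889 mmol/kg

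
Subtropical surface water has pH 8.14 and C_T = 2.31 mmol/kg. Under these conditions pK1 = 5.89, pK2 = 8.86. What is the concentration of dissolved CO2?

[CO2*] = 10.9 μmol/kg

α₀ = 1 / (1 + K1/[H⁺] + K1K2/[H⁺]²) = 1 / (1 + 10^+2.25 + 10^+1.53)
   = 1 / (1 + 177.83 + 33.884) = 1/212.71 = 0.004701
[CO2*] = α₀ × DIC = 0.004701 × 2.31 = 0.0109 mmol/kg = 10.9 μmol/kg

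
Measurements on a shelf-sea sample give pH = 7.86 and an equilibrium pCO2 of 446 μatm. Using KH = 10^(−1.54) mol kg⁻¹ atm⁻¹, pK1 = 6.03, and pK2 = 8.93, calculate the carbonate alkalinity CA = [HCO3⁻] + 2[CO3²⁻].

[CO2*] = KH · pCO2 = 10^(−1.54) × 446×10^-6 = 1.286×10^-5 mol/kg
α₀ = 1/(1 + K1/[H⁺] + K1K2/[H⁺]²) = 1/(1 + 10^+1.83 + 10^+0.76) = 0.01345
DIC = [CO2*]/α₀ = 1.286×10^-5 / 0.01345 = 0.9565 mmol/kg
CA = (α₁ + 2α₂)·DIC = (0.9092 + 2×0.07738) × 0.9565 = 1.02 mmol/kg

CA = 1.02 mmol/kg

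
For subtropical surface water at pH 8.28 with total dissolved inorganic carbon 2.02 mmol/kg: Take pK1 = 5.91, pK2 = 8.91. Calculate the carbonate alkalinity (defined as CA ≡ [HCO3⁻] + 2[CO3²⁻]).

CA = [HCO3⁻] + 2[CO3²⁻] = (α₁ + 2α₂)·DIC
At pH 8.28: [H⁺]/K1 = 10^-2.37 = 0.0042658, K2/[H⁺] = 10^-0.63 = 0.23442
α₁ = 1/(1 + 0.0042658 + 0.23442) = 1/1.2387 = 0.8073; α₂ = α₁·K2/[H⁺] = 0.1893
α₁ + 2α₂ = 1.1858
CA = 1.1858 × 2.02 = 2.40 mmol/kg

CA = 2.40 mmol/kg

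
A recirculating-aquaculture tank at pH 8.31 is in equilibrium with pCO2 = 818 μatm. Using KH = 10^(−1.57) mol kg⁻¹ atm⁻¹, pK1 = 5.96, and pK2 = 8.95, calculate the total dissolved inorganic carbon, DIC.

DIC = 6.08 mmol/kg

[CO2*] = KH · pCO2 = 10^(−1.57) × 818×10^-6 = 2.202×10^-5 mol/kg
α₀ = 1/(1 + K1/[H⁺] + K1K2/[H⁺]²) = 1/(1 + 10^+2.35 + 10^+1.71) = 0.003621
DIC = [CO2*]/α₀ = 2.202×10^-5 / 0.003621 = 6.08 mmol/kg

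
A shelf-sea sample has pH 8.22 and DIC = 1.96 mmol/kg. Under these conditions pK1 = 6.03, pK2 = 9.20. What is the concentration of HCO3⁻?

α₁ = 1 / (1 + [H⁺]/K1 + K2/[H⁺]) = 1 / (1 + 10^-2.19 + 10^-0.98)
   = 1 / (1 + 0.0064565 + 0.10471) = 1/1.1112 = 0.9000
[HCO3⁻] = α₁ × DIC = 0.9000 × 1.96 = 1.76 mmol/kg

[HCO3⁻] = 1.76 mmol/kg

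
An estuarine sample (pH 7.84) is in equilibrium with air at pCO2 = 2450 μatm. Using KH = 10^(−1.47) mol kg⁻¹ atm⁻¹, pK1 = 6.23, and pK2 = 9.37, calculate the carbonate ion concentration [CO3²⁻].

[CO3²⁻] = 0.0998 mmol/kg

[CO2*] = KH · pCO2 = 10^(−1.47) × 2450×10^-6 = 8.302×10^-5 mol/kg
α₀ = 1/(1 + K1/[H⁺] + K1K2/[H⁺]²) = 1/(1 + 10^+1.61 + 10^+0.08) = 0.02329
DIC = [CO2*]/α₀ = 8.302×10^-5 / 0.02329 = 3.565 mmol/kg
[CO3²⁻] = α₂·DIC; α₂ = 0.02800, so [CO3²⁻] = 0.02800 × 3.565 = 0.0998 mmol/kg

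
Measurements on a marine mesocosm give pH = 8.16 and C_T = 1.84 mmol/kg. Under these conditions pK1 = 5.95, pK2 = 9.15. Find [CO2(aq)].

[CO2*] = 10.2 μmol/kg

α₀ = 1 / (1 + K1/[H⁺] + K1K2/[H⁺]²) = 1 / (1 + 10^+2.21 + 10^+1.22)
   = 1 / (1 + 162.18 + 16.596) = 1/179.78 = 0.005562
[CO2*] = α₀ × DIC = 0.005562 × 1.84 = 0.0102 mmol/kg = 10.2 μmol/kg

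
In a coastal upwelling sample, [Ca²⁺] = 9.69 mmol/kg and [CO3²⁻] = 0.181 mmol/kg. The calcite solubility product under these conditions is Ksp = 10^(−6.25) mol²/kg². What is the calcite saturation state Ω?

Ω = 3.12

Ksp = 10^(−6.25) = 5.623×10^-7
Ω = [Ca²⁺][CO3²⁻]/Ksp = (9.69×10^-3)(0.181×10^-3) / 5.623×10^-7 = 3.12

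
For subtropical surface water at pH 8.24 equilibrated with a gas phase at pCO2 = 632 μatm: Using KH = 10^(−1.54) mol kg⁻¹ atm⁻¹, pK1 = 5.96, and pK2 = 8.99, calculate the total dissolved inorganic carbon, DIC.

[CO2*] = KH · pCO2 = 10^(−1.54) × 632×10^-6 = 1.823×10^-5 mol/kg
α₀ = 1/(1 + K1/[H⁺] + K1K2/[H⁺]²) = 1/(1 + 10^+2.28 + 10^+1.53) = 0.004436
DIC = [CO2*]/α₀ = 1.823×10^-5 / 0.004436 = 4.11 mmol/kg

DIC = 4.11 mmol/kg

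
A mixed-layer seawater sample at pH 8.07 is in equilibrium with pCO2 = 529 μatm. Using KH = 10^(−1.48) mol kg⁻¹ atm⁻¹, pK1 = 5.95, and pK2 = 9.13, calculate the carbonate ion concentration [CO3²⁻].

[CO2*] = KH · pCO2 = 10^(−1.48) × 529×10^-6 = 1.752×10^-5 mol/kg
α₀ = 1/(1 + K1/[H⁺] + K1K2/[H⁺]²) = 1/(1 + 10^+2.12 + 10^+1.06) = 0.006930
DIC = [CO2*]/α₀ = 1.752×10^-5 / 0.006930 = 2.528 mmol/kg
[CO3²⁻] = α₂·DIC; α₂ = 0.07956, so [CO3²⁻] = 0.07956 × 2.528 = 0.201 mmol/kg

[CO3²⁻] = 0.201 mmol/kg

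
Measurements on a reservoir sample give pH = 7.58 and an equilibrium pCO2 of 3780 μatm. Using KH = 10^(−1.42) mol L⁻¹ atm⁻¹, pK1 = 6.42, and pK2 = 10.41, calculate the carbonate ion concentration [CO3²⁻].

[CO3²⁻] = 3.07 μmol/L

[CO2*] = KH · pCO2 = 10^(−1.42) × 3780×10^-6 = 1.437×10^-4 mol/L
α₀ = 1/(1 + K1/[H⁺] + K1K2/[H⁺]²) = 1/(1 + 10^+1.16 + 10^-1.67) = 0.06462
DIC = [CO2*]/α₀ = 1.437×10^-4 / 0.06462 = 2.224 mmol/L
[CO3²⁻] = α₂·DIC; α₂ = 0.001381, so [CO3²⁻] = 0.001381 × 2.224 = 0.00307 mmol/L = 3.07 μmol/L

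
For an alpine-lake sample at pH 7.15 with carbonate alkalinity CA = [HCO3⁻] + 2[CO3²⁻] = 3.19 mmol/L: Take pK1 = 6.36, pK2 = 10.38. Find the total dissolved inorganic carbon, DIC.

CA = [HCO3⁻] + 2[CO3²⁻] = (α₁ + 2α₂)·DIC
At pH 7.15: [H⁺]/K1 = 10^-0.79 = 0.16218, K2/[H⁺] = 10^-3.23 = 0.00058884
α₁ = 1/(1 + 0.16218 + 0.00058884) = 1/1.1628 = 0.8600; α₂ = α₁·K2/[H⁺] = 0.0005064
α₁ + 2α₂ = 0.8610
DIC = CA / (α₁ + 2α₂) = 3.19 / 0.8610 = 3.70 mmol/L

DIC = 3.70 mmol/L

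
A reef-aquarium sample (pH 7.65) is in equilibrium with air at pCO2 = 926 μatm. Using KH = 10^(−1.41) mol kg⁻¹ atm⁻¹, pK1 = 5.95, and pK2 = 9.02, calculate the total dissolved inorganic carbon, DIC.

[CO2*] = KH · pCO2 = 10^(−1.41) × 926×10^-6 = 3.603×10^-5 mol/kg
α₀ = 1/(1 + K1/[H⁺] + K1K2/[H⁺]²) = 1/(1 + 10^+1.70 + 10^+0.33) = 0.01878
DIC = [CO2*]/α₀ = 3.603×10^-5 / 0.01878 = 1.92 mmol/kg

DIC = 1.92 mmol/kg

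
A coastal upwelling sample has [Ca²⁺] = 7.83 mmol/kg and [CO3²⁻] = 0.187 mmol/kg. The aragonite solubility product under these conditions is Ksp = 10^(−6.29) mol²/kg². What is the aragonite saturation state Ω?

Ksp = 10^(−6.29) = 5.129×10^-7
Ω = [Ca²⁺][CO3²⁻]/Ksp = (7.83×10^-3)(0.187×10^-3) / 5.129×10^-7 = 2.85

Ω = 2.85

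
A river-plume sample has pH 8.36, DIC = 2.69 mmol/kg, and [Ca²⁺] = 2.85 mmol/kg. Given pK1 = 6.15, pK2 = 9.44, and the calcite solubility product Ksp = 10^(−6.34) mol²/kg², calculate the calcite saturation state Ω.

α₂ = 1 / (1 + [H⁺]/K2 + [H⁺]²/(K1K2)) = 1 / (1 + 10^+1.08 + 10^-1.13)
   = 1 / (1 + 12.023 + 0.074131) = 1/13.097 = 0.07635
[CO3²⁻] = α₂ × DIC = 0.07635 × 2.69 = 0.2054 mmol/kg
Ksp = 10^(−6.34) = 4.571×10^-7
Ω = [Ca²⁺][CO3²⁻]/Ksp = (2.85×10^-3)(2.054×10^-4) / 4.571×10^-7 = 1.28

Ω = 1.28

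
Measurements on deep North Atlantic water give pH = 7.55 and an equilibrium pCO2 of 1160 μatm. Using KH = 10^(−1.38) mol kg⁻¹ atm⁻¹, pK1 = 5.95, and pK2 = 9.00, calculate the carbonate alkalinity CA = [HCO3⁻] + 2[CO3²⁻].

CA = 2.06 mmol/kg

[CO2*] = KH · pCO2 = 10^(−1.38) × 1160×10^-6 = 4.836×10^-5 mol/kg
α₀ = 1/(1 + K1/[H⁺] + K1K2/[H⁺]²) = 1/(1 + 10^+1.60 + 10^+0.15) = 0.02368
DIC = [CO2*]/α₀ = 4.836×10^-5 / 0.02368 = 2.042 mmol/kg
CA = (α₁ + 2α₂)·DIC = (0.9429 + 2×0.03345) × 2.042 = 2.06 mmol/kg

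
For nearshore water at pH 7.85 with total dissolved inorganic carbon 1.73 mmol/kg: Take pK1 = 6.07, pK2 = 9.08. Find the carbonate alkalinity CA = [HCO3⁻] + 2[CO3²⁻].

CA = 1.80 mmol/kg

CA = [HCO3⁻] + 2[CO3²⁻] = (α₁ + 2α₂)·DIC
At pH 7.85: [H⁺]/K1 = 10^-1.78 = 0.016596, K2/[H⁺] = 10^-1.23 = 0.058884
α₁ = 1/(1 + 0.016596 + 0.058884) = 1/1.0755 = 0.9298; α₂ = α₁·K2/[H⁺] = 0.05475
α₁ + 2α₂ = 1.0393
CA = 1.0393 × 1.73 = 1.80 mmol/kg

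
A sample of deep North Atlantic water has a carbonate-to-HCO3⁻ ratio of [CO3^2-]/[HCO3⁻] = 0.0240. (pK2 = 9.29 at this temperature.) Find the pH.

pH = 7.67

From K2 = [H⁺][CO3^2-]/[HCO3⁻]:  pH = pK2 + log₁₀([CO3^2-]/[HCO3⁻])
log₁₀(0.0240) = -1.620
pH = 9.29 + (-1.620) = 7.67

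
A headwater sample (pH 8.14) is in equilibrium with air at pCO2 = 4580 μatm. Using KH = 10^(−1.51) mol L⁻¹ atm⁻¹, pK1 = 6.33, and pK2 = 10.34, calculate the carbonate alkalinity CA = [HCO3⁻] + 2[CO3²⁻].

CA = 9.25 mmol/L

[CO2*] = KH · pCO2 = 10^(−1.51) × 4580×10^-6 = 1.415×10^-4 mol/L
α₀ = 1/(1 + K1/[H⁺] + K1K2/[H⁺]²) = 1/(1 + 10^+1.81 + 10^-0.39) = 0.01516
DIC = [CO2*]/α₀ = 1.415×10^-4 / 0.01516 = 9.337 mmol/L
CA = (α₁ + 2α₂)·DIC = (0.9787 + 2×0.006175) × 9.337 = 9.25 mmol/L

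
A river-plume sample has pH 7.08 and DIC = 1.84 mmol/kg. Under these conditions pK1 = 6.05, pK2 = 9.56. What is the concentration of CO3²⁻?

[CO3²⁻] = 5.56 μmol/kg

α₂ = 1 / (1 + [H⁺]/K2 + [H⁺]²/(K1K2)) = 1 / (1 + 10^+2.48 + 10^+1.45)
   = 1 / (1 + 302.00 + 28.184) = 1/331.18 = 0.003020
[CO3²⁻] = α₂ × DIC = 0.003020 × 1.84 = 0.00556 mmol/kg = 5.56 μmol/kg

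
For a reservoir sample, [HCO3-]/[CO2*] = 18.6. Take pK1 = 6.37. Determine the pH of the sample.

From K1 = [H⁺][HCO3-]/[CO2*]:  pH = pK1 + log₁₀([HCO3-]/[CO2*])
log₁₀(18.6) = +1.270
pH = 6.37 + (+1.270) = 7.64

pH = 7.64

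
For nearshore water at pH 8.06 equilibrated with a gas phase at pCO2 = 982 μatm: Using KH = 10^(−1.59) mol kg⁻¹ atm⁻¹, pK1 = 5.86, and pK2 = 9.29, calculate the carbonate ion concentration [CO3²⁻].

[CO3²⁻] = 0.236 mmol/kg

[CO2*] = KH · pCO2 = 10^(−1.59) × 982×10^-6 = 2.524×10^-5 mol/kg
α₀ = 1/(1 + K1/[H⁺] + K1K2/[H⁺]²) = 1/(1 + 10^+2.20 + 10^+0.97) = 0.005923
DIC = [CO2*]/α₀ = 2.524×10^-5 / 0.005923 = 4.261 mmol/kg
[CO3²⁻] = α₂·DIC; α₂ = 0.05528, so [CO3²⁻] = 0.05528 × 4.261 = 0.236 mmol/kg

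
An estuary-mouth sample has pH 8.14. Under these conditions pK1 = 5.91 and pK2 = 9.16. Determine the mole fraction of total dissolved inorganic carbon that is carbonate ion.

α₂ = 0.0867

α₂ = 1 / (1 + [H⁺]/K2 + [H⁺]²/(K1K2)) = 1 / (1 + 10^+1.02 + 10^-1.21)
   = 1 / (1 + 10.471 + 0.061660) = 1/11.533 = 0.08671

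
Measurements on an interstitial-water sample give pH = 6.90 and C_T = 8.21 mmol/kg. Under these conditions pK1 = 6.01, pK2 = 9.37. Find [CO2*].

α₀ = 1 / (1 + K1/[H⁺] + K1K2/[H⁺]²) = 1 / (1 + 10^+0.89 + 10^-1.58)
   = 1 / (1 + 7.7625 + 0.026303) = 1/8.7888 = 0.1138
[CO2*] = α₀ × DIC = 0.1138 × 8.21 = 0.934 mmol/kg

[CO2*] = 0.934 mmol/kg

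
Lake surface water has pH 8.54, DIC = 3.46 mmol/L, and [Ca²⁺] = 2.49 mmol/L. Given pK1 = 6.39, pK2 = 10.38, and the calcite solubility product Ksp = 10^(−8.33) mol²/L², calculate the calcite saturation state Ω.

α₂ = 1 / (1 + [H⁺]/K2 + [H⁺]²/(K1K2)) = 1 / (1 + 10^+1.84 + 10^-0.31)
   = 1 / (1 + 69.183 + 0.48978) = 1/70.673 = 0.01415
[CO3²⁻] = α₂ × DIC = 0.01415 × 3.46 = 0.04896 mmol/L
Ksp = 10^(−8.33) = 4.677×10^-9
Ω = [Ca²⁺][CO3²⁻]/Ksp = (2.49×10^-3)(4.896×10^-5) / 4.677×10^-9 = 26.1

Ω = 26.1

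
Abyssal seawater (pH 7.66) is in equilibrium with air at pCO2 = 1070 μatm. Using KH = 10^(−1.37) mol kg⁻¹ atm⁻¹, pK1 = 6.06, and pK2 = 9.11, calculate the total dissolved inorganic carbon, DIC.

[CO2*] = KH · pCO2 = 10^(−1.37) × 1070×10^-6 = 4.564×10^-5 mol/kg
α₀ = 1/(1 + K1/[H⁺] + K1K2/[H⁺]²) = 1/(1 + 10^+1.60 + 10^+0.15) = 0.02368
DIC = [CO2*]/α₀ = 4.564×10^-5 / 0.02368 = 1.93 mmol/kg

DIC = 1.93 mmol/kg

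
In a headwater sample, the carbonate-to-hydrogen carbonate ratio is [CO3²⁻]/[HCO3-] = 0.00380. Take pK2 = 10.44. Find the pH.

pH = 8.02

From K2 = [H⁺][CO3²⁻]/[HCO3-]:  pH = pK2 + log₁₀([CO3²⁻]/[HCO3-])
log₁₀(0.00380) = -2.420
pH = 10.44 + (-2.420) = 8.02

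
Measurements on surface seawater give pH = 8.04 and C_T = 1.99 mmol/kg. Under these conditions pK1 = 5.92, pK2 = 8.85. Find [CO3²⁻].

α₂ = 1 / (1 + [H⁺]/K2 + [H⁺]²/(K1K2)) = 1 / (1 + 10^+0.81 + 10^-1.31)
   = 1 / (1 + 6.4565 + 0.048978) = 1/7.5055 = 0.1332
[CO3²⁻] = α₂ × DIC = 0.1332 × 1.99 = 0.265 mmol/kg

[CO3²⁻] = 0.265 mmol/kg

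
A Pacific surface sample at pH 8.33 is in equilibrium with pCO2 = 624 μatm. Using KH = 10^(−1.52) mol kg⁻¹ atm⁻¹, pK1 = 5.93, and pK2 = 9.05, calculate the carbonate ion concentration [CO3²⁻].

[CO2*] = KH · pCO2 = 10^(−1.52) × 624×10^-6 = 1.884×10^-5 mol/kg
α₀ = 1/(1 + K1/[H⁺] + K1K2/[H⁺]²) = 1/(1 + 10^+2.40 + 10^+1.68) = 0.003333
DIC = [CO2*]/α₀ = 1.884×10^-5 / 0.003333 = 5.654 mmol/kg
[CO3²⁻] = α₂·DIC; α₂ = 0.1595, so [CO3²⁻] = 0.1595 × 5.654 = 0.902 mmol/kg

[CO3²⁻] = 0.902 mmol/kg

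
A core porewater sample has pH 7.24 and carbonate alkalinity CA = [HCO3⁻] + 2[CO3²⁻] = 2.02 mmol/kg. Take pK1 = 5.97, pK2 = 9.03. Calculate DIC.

DIC = 2.09 mmol/kg

CA = [HCO3⁻] + 2[CO3²⁻] = (α₁ + 2α₂)·DIC
At pH 7.24: [H⁺]/K1 = 10^-1.27 = 0.053703, K2/[H⁺] = 10^-1.79 = 0.016218
α₁ = 1/(1 + 0.053703 + 0.016218) = 1/1.0699 = 0.9346; α₂ = α₁·K2/[H⁺] = 0.01516
α₁ + 2α₂ = 0.9650
DIC = CA / (α₁ + 2α₂) = 2.02 / 0.9650 = 2.09 mmol/kg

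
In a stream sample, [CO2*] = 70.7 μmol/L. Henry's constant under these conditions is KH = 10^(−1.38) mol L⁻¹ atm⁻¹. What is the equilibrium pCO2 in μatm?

KH = 10^(−1.38) = 4.169×10^-2 mol L⁻¹ atm⁻¹
pCO2 = [CO2*]/KH = 70.7×10^-6 / 4.169×10^-2 = 1.70×10^-3 atm = 1700 μatm

pCO2 = 1700 μatm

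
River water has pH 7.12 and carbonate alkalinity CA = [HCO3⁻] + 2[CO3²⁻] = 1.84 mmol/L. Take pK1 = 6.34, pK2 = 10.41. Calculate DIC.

CA = [HCO3⁻] + 2[CO3²⁻] = (α₁ + 2α₂)·DIC
At pH 7.12: [H⁺]/K1 = 10^-0.78 = 0.16596, K2/[H⁺] = 10^-3.29 = 0.00051286
α₁ = 1/(1 + 0.16596 + 0.00051286) = 1/1.1665 = 0.8573; α₂ = α₁·K2/[H⁺] = 0.0004397
α₁ + 2α₂ = 0.8582
DIC = CA / (α₁ + 2α₂) = 1.84 / 0.8582 = 2.14 mmol/L

DIC = 2.14 mmol/L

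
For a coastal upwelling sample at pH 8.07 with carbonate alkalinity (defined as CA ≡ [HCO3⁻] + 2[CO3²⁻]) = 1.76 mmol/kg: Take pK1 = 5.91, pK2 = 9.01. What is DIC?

CA = [HCO3⁻] + 2[CO3²⁻] = (α₁ + 2α₂)·DIC
At pH 8.07: [H⁺]/K1 = 10^-2.16 = 0.0069183, K2/[H⁺] = 10^-0.94 = 0.11482
α₁ = 1/(1 + 0.0069183 + 0.11482) = 1/1.1217 = 0.8915; α₂ = α₁·K2/[H⁺] = 0.1024
α₁ + 2α₂ = 1.0962
DIC = CA / (α₁ + 2α₂) = 1.76 / 1.0962 = 1.61 mmol/kg

DIC = 1.61 mmol/kg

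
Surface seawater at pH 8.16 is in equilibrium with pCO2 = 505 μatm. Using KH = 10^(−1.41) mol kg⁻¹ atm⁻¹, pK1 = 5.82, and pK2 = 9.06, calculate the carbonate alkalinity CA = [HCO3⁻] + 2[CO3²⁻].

CA = 5.38 mmol/kg

[CO2*] = KH · pCO2 = 10^(−1.41) × 505×10^-6 = 1.965×10^-5 mol/kg
α₀ = 1/(1 + K1/[H⁺] + K1K2/[H⁺]²) = 1/(1 + 10^+2.34 + 10^+1.44) = 0.004043
DIC = [CO2*]/α₀ = 1.965×10^-5 / 0.004043 = 4.859 mmol/kg
CA = (α₁ + 2α₂)·DIC = (0.8846 + 2×0.1114) × 4.859 = 5.38 mmol/kg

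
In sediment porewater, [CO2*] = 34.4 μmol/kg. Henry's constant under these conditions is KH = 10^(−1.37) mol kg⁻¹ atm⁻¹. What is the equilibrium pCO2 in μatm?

KH = 10^(−1.37) = 4.266×10^-2 mol kg⁻¹ atm⁻¹
pCO2 = [CO2*]/KH = 34.4×10^-6 / 4.266×10^-2 = 8.06×10^-4 atm = 806 μatm

pCO2 = 806 μatm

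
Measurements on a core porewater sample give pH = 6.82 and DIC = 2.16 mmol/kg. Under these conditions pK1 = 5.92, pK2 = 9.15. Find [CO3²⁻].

[CO3²⁻] = 8.94 μmol/kg

α₂ = 1 / (1 + [H⁺]/K2 + [H⁺]²/(K1K2)) = 1 / (1 + 10^+2.33 + 10^+1.43)
   = 1 / (1 + 213.80 + 26.915) = 1/241.71 = 0.004137
[CO3²⁻] = α₂ × DIC = 0.004137 × 2.16 = 0.00894 mmol/kg = 8.94 μmol/kg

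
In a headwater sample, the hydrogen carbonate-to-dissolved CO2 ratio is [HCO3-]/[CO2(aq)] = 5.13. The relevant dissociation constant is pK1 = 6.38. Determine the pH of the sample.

From K1 = [H⁺][HCO3-]/[CO2(aq)]:  pH = pK1 + log₁₀([HCO3-]/[CO2(aq)])
log₁₀(5.13) = +0.710
pH = 6.38 + (+0.710) = 7.09

pH = 7.09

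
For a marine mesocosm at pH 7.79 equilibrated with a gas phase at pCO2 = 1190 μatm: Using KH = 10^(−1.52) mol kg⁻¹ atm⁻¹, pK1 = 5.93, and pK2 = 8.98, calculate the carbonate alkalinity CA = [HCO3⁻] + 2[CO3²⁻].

CA = 2.94 mmol/kg

[CO2*] = KH · pCO2 = 10^(−1.52) × 1190×10^-6 = 3.594×10^-5 mol/kg
α₀ = 1/(1 + K1/[H⁺] + K1K2/[H⁺]²) = 1/(1 + 10^+1.86 + 10^+0.67) = 0.01280
DIC = [CO2*]/α₀ = 3.594×10^-5 / 0.01280 = 2.807 mmol/kg
CA = (α₁ + 2α₂)·DIC = (0.9273 + 2×0.05987) × 2.807 = 2.94 mmol/kg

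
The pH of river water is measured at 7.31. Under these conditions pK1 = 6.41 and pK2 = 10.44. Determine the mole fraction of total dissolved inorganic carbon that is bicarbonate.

α₁ = 1 / (1 + [H⁺]/K1 + K2/[H⁺]) = 1 / (1 + 10^-0.90 + 10^-3.13)
   = 1 / (1 + 0.12589 + 0.00074131) = 1/1.1266 = 0.8876

α₁ = 0.888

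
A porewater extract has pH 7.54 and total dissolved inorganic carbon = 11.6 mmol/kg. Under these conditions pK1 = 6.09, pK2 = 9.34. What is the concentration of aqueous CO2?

α₀ = 1 / (1 + K1/[H⁺] + K1K2/[H⁺]²) = 1 / (1 + 10^+1.45 + 10^-0.35)
   = 1 / (1 + 28.184 + 0.44668) = 1/29.631 = 0.03375
[CO2*] = α₀ × DIC = 0.03375 × 11.6 = 0.391 mmol/kg

[CO2*] = 0.391 mmol/kg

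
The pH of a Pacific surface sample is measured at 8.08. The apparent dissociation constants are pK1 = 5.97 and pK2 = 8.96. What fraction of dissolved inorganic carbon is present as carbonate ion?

α₂ = 0.116

α₂ = 1 / (1 + [H⁺]/K2 + [H⁺]²/(K1K2)) = 1 / (1 + 10^+0.88 + 10^-1.23)
   = 1 / (1 + 7.5858 + 0.058884) = 1/8.6447 = 0.1157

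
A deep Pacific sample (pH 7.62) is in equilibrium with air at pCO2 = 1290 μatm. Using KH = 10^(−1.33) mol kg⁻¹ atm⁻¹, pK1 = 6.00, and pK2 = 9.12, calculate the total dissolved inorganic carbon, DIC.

[CO2*] = KH · pCO2 = 10^(−1.33) × 1290×10^-6 = 6.034×10^-5 mol/kg
α₀ = 1/(1 + K1/[H⁺] + K1K2/[H⁺]²) = 1/(1 + 10^+1.62 + 10^+0.12) = 0.02272
DIC = [CO2*]/α₀ = 6.034×10^-5 / 0.02272 = 2.66 mmol/kg

DIC = 2.66 mmol/kg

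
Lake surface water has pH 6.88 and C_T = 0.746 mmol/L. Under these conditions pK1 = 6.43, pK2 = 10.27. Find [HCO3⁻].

[HCO3⁻] = 0.550 mmol/L

α₁ = 1 / (1 + [H⁺]/K1 + K2/[H⁺]) = 1 / (1 + 10^-0.45 + 10^-3.39)
   = 1 / (1 + 0.35481 + 0.00040738) = 1/1.3552 = 0.7379
[HCO3⁻] = α₁ × DIC = 0.7379 × 0.746 = 0.550 mmol/L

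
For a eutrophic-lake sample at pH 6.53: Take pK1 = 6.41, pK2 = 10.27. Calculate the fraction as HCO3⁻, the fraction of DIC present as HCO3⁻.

α₁ = 0.569

α₁ = 1 / (1 + [H⁺]/K1 + K2/[H⁺]) = 1 / (1 + 10^-0.12 + 10^-3.74)
   = 1 / (1 + 0.75858 + 0.00018197) = 1/1.7588 = 0.5686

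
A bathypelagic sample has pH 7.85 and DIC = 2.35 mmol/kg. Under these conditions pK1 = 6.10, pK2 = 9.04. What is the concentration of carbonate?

α₂ = 1 / (1 + [H⁺]/K2 + [H⁺]²/(K1K2)) = 1 / (1 + 10^+1.19 + 10^-0.56)
   = 1 / (1 + 15.488 + 0.27542) = 1/16.764 = 0.05965
[CO3²⁻] = α₂ × DIC = 0.05965 × 2.35 = 0.140 mmol/kg

[CO3²⁻] = 0.140 mmol/kg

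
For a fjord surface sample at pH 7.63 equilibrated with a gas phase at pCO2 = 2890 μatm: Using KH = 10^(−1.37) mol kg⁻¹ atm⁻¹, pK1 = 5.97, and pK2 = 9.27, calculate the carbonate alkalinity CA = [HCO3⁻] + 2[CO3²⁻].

CA = 5.89 mmol/kg

[CO2*] = KH · pCO2 = 10^(−1.37) × 2890×10^-6 = 1.233×10^-4 mol/kg
α₀ = 1/(1 + K1/[H⁺] + K1K2/[H⁺]²) = 1/(1 + 10^+1.66 + 10^+0.02) = 0.02094
DIC = [CO2*]/α₀ = 1.233×10^-4 / 0.02094 = 5.887 mmol/kg
CA = (α₁ + 2α₂)·DIC = (0.9571 + 2×0.02193) × 5.887 = 5.89 mmol/kg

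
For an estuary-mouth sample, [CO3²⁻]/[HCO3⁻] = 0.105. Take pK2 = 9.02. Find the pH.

From K2 = [H⁺][CO3²⁻]/[HCO3⁻]:  pH = pK2 + log₁₀([CO3²⁻]/[HCO3⁻])
log₁₀(0.105) = -0.979
pH = 9.02 + (-0.979) = 8.04

pH = 8.04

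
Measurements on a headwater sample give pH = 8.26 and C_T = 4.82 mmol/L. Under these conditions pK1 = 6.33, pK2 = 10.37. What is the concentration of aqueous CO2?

α₀ = 1 / (1 + K1/[H⁺] + K1K2/[H⁺]²) = 1 / (1 + 10^+1.93 + 10^-0.18)
   = 1 / (1 + 85.114 + 0.66069) = 1/86.774 = 0.01152
[CO2*] = α₀ × DIC = 0.01152 × 4.82 = 0.0555 mmol/L

[CO2*] = 0.0555 mmol/L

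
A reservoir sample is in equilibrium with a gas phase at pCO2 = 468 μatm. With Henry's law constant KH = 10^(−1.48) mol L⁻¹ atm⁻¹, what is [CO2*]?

KH = 10^(−1.48) = 3.311×10^-2 mol L⁻¹ atm⁻¹
[CO2*] = KH · pCO2 = 3.311×10^-2 × 468×10^-6 atm = 1.55×10^-5 mol/L

[CO2*] = 15.5 μmol/L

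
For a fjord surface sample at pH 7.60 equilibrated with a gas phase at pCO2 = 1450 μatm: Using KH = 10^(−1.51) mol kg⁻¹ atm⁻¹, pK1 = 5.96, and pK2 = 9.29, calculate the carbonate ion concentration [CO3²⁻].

[CO3²⁻] = 0.0399 mmol/kg

[CO2*] = KH · pCO2 = 10^(−1.51) × 1450×10^-6 = 4.481×10^-5 mol/kg
α₀ = 1/(1 + K1/[H⁺] + K1K2/[H⁺]²) = 1/(1 + 10^+1.64 + 10^-0.05) = 0.02196
DIC = [CO2*]/α₀ = 4.481×10^-5 / 0.02196 = 2.041 mmol/kg
[CO3²⁻] = α₂·DIC; α₂ = 0.01957, so [CO3²⁻] = 0.01957 × 2.041 = 0.0399 mmol/kg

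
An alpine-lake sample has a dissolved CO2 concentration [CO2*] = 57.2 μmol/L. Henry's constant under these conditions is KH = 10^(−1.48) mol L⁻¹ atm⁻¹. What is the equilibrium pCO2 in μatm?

KH = 10^(−1.48) = 3.311×10^-2 mol L⁻¹ atm⁻¹
pCO2 = [CO2*]/KH = 57.2×10^-6 / 3.311×10^-2 = 1.73×10^-3 atm = 1730 μatm

pCO2 = 1730 μatm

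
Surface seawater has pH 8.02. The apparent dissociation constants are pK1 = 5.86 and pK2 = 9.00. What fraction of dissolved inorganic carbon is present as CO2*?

α₀ = 0.00622

α₀ = 1 / (1 + K1/[H⁺] + K1K2/[H⁺]²) = 1 / (1 + 10^+2.16 + 10^+1.18)
   = 1 / (1 + 144.54 + 15.136) = 1/160.68 = 0.006224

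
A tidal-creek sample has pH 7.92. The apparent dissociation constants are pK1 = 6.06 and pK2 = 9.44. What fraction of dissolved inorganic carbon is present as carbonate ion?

α₂ = 1 / (1 + [H⁺]/K2 + [H⁺]²/(K1K2)) = 1 / (1 + 10^+1.52 + 10^-0.34)
   = 1 / (1 + 33.113 + 0.45709) = 1/34.570 = 0.02893

α₂ = 0.0289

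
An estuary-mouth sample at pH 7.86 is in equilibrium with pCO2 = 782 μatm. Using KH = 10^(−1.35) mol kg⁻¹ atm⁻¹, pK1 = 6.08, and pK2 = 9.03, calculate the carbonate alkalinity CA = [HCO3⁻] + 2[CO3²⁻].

CA = 2.39 mmol/kg

[CO2*] = KH · pCO2 = 10^(−1.35) × 782×10^-6 = 3.493×10^-5 mol/kg
α₀ = 1/(1 + K1/[H⁺] + K1K2/[H⁺]²) = 1/(1 + 10^+1.78 + 10^+0.61) = 0.01531
DIC = [CO2*]/α₀ = 3.493×10^-5 / 0.01531 = 2.282 mmol/kg
CA = (α₁ + 2α₂)·DIC = (0.9223 + 2×0.06236) × 2.282 = 2.39 mmol/kg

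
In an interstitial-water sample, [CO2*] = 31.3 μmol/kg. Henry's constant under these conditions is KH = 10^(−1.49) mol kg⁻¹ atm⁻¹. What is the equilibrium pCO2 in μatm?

KH = 10^(−1.49) = 3.236×10^-2 mol kg⁻¹ atm⁻¹
pCO2 = [CO2*]/KH = 31.3×10^-6 / 3.236×10^-2 = 9.67×10^-4 atm = 967 μatm

pCO2 = 967 μatm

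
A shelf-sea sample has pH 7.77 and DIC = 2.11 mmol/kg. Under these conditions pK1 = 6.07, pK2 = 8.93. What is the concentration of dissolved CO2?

[CO2*] = 0.0387 mmol/kg

α₀ = 1 / (1 + K1/[H⁺] + K1K2/[H⁺]²) = 1 / (1 + 10^+1.70 + 10^+0.54)
   = 1 / (1 + 50.119 + 3.4674) = 1/54.586 = 0.01832
[CO2*] = α₀ × DIC = 0.01832 × 2.11 = 0.0387 mmol/kg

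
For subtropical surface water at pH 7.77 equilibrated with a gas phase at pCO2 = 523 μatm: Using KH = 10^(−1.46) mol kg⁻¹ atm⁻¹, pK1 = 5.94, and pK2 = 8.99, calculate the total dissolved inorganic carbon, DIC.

[CO2*] = KH · pCO2 = 10^(−1.46) × 523×10^-6 = 1.813×10^-5 mol/kg
α₀ = 1/(1 + K1/[H⁺] + K1K2/[H⁺]²) = 1/(1 + 10^+1.83 + 10^+0.61) = 0.01376
DIC = [CO2*]/α₀ = 1.813×10^-5 / 0.01376 = 1.32 mmol/kg

DIC = 1.32 mmol/kg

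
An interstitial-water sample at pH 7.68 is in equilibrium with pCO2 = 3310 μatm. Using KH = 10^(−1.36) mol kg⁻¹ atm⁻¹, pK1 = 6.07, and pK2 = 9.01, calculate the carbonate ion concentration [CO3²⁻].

[CO2*] = KH · pCO2 = 10^(−1.36) × 3310×10^-6 = 1.445×10^-4 mol/kg
α₀ = 1/(1 + K1/[H⁺] + K1K2/[H⁺]²) = 1/(1 + 10^+1.61 + 10^+0.28) = 0.02291
DIC = [CO2*]/α₀ = 1.445×10^-4 / 0.02291 = 6.306 mmol/kg
[CO3²⁻] = α₂·DIC; α₂ = 0.04366, so [CO3²⁻] = 0.04366 × 6.306 = 0.275 mmol/kg

[CO3²⁻] = 0.275 mmol/kg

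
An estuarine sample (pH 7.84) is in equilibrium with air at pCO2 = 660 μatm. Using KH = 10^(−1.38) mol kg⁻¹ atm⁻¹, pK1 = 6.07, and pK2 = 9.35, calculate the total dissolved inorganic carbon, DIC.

[CO2*] = KH · pCO2 = 10^(−1.38) × 660×10^-6 = 2.751×10^-5 mol/kg
α₀ = 1/(1 + K1/[H⁺] + K1K2/[H⁺]²) = 1/(1 + 10^+1.77 + 10^+0.26) = 0.01621
DIC = [CO2*]/α₀ = 2.751×10^-5 / 0.01621 = 1.70 mmol/kg

DIC = 1.70 mmol/kg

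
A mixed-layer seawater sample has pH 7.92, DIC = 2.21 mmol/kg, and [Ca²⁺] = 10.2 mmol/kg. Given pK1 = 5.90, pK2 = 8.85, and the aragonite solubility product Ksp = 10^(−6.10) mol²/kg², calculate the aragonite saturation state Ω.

α₂ = 1 / (1 + [H⁺]/K2 + [H⁺]²/(K1K2)) = 1 / (1 + 10^+0.93 + 10^-1.09)
   = 1 / (1 + 8.5114 + 0.081283) = 1/9.5927 = 0.1042
[CO3²⁻] = α₂ × DIC = 0.1042 × 2.21 = 0.2304 mmol/kg
Ksp = 10^(−6.10) = 7.943×10^-7
Ω = [Ca²⁺][CO3²⁻]/Ksp = (10.2×10^-3)(2.304×10^-4) / 7.943×10^-7 = 2.96

Ω = 2.96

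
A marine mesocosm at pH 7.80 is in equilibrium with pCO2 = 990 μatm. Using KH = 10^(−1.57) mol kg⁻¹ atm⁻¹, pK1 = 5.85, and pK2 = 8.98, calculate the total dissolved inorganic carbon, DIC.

[CO2*] = KH · pCO2 = 10^(−1.57) × 990×10^-6 = 2.665×10^-5 mol/kg
α₀ = 1/(1 + K1/[H⁺] + K1K2/[H⁺]²) = 1/(1 + 10^+1.95 + 10^+0.77) = 0.01042
DIC = [CO2*]/α₀ = 2.665×10^-5 / 0.01042 = 2.56 mmol/kg

DIC = 2.56 mmol/kg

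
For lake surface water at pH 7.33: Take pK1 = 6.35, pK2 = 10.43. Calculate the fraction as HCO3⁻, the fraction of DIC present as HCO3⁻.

α₁ = 0.905

α₁ = 1 / (1 + [H⁺]/K1 + K2/[H⁺]) = 1 / (1 + 10^-0.98 + 10^-3.10)
   = 1 / (1 + 0.10471 + 0.00079433) = 1/1.1055 = 0.9046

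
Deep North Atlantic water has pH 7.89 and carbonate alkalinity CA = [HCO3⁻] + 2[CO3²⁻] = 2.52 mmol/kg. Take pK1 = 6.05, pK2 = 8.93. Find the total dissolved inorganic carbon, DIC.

DIC = 2.36 mmol/kg

CA = [HCO3⁻] + 2[CO3²⁻] = (α₁ + 2α₂)·DIC
At pH 7.89: [H⁺]/K1 = 10^-1.84 = 0.014454, K2/[H⁺] = 10^-1.04 = 0.091201
α₁ = 1/(1 + 0.014454 + 0.091201) = 1/1.1057 = 0.9044; α₂ = α₁·K2/[H⁺] = 0.08249
α₁ + 2α₂ = 1.0694
DIC = CA / (α₁ + 2α₂) = 2.52 / 1.0694 = 2.36 mmol/kg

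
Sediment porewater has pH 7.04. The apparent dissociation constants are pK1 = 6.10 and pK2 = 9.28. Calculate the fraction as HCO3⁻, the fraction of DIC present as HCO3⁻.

α₁ = 1 / (1 + [H⁺]/K1 + K2/[H⁺]) = 1 / (1 + 10^-0.94 + 10^-2.24)
   = 1 / (1 + 0.11482 + 0.0057544) = 1/1.1206 = 0.8924

α₁ = 0.892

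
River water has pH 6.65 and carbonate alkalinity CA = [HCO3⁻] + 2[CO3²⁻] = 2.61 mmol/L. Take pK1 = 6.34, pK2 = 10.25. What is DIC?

CA = [HCO3⁻] + 2[CO3²⁻] = (α₁ + 2α₂)·DIC
At pH 6.65: [H⁺]/K1 = 10^-0.31 = 0.48978, K2/[H⁺] = 10^-3.60 = 0.00025119
α₁ = 1/(1 + 0.48978 + 0.00025119) = 1/1.4900 = 0.6711; α₂ = α₁·K2/[H⁺] = 0.0001686
α₁ + 2α₂ = 0.6715
DIC = CA / (α₁ + 2α₂) = 2.61 / 0.6715 = 3.89 mmol/L

DIC = 3.89 mmol/L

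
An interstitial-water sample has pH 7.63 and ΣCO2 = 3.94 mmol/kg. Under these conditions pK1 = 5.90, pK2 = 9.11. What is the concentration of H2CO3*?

[CO2*] = 0.0698 mmol/kg

α₀ = 1 / (1 + K1/[H⁺] + K1K2/[H⁺]²) = 1 / (1 + 10^+1.73 + 10^+0.25)
   = 1 / (1 + 53.703 + 1.7783) = 1/56.481 = 0.01770
[CO2*] = α₀ × DIC = 0.01770 × 3.94 = 0.0698 mmol/kg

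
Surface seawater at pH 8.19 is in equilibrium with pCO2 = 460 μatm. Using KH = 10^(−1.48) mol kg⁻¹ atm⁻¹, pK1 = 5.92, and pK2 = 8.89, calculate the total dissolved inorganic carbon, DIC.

[CO2*] = KH · pCO2 = 10^(−1.48) × 460×10^-6 = 1.523×10^-5 mol/kg
α₀ = 1/(1 + K1/[H⁺] + K1K2/[H⁺]²) = 1/(1 + 10^+2.27 + 10^+1.57) = 0.004457
DIC = [CO2*]/α₀ = 1.523×10^-5 / 0.004457 = 3.42 mmol/kg

DIC = 3.42 mmol/kg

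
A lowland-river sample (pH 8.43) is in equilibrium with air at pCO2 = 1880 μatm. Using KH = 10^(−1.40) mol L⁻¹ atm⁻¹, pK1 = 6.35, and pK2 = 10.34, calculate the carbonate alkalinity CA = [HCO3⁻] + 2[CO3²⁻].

[CO2*] = KH · pCO2 = 10^(−1.40) × 1880×10^-6 = 7.484×10^-5 mol/L
α₀ = 1/(1 + K1/[H⁺] + K1K2/[H⁺]²) = 1/(1 + 10^+2.08 + 10^+0.17) = 0.008150
DIC = [CO2*]/α₀ = 7.484×10^-5 / 0.008150 = 9.184 mmol/L
CA = (α₁ + 2α₂)·DIC = (0.9798 + 2×0.01205) × 9.184 = 9.22 mmol/L

CA = 9.22 mmol/L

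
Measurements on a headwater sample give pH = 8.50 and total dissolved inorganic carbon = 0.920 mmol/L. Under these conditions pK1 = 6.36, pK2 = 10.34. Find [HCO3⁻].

[HCO3⁻] = 0.900 mmol/L

α₁ = 1 / (1 + [H⁺]/K1 + K2/[H⁺]) = 1 / (1 + 10^-2.14 + 10^-1.84)
   = 1 / (1 + 0.0072444 + 0.014454) = 1/1.0217 = 0.9788
[HCO3⁻] = α₁ × DIC = 0.9788 × 0.920 = 0.900 mmol/L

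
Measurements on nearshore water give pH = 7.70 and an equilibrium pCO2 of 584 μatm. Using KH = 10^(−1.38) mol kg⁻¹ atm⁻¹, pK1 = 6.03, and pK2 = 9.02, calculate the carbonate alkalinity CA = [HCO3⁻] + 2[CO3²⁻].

[CO2*] = KH · pCO2 = 10^(−1.38) × 584×10^-6 = 2.435×10^-5 mol/kg
α₀ = 1/(1 + K1/[H⁺] + K1K2/[H⁺]²) = 1/(1 + 10^+1.67 + 10^+0.35) = 0.02000
DIC = [CO2*]/α₀ = 2.435×10^-5 / 0.02000 = 1.218 mmol/kg
CA = (α₁ + 2α₂)·DIC = (0.9352 + 2×0.04476) × 1.218 = 1.25 mmol/kg

CA = 1.25 mmol/kg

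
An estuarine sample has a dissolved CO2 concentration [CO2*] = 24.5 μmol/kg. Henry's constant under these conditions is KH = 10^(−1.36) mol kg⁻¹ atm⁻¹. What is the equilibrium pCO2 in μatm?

KH = 10^(−1.36) = 4.365×10^-2 mol kg⁻¹ atm⁻¹
pCO2 = [CO2*]/KH = 24.5×10^-6 / 4.365×10^-2 = 5.61×10^-4 atm = 561 μatm

pCO2 = 561 μatm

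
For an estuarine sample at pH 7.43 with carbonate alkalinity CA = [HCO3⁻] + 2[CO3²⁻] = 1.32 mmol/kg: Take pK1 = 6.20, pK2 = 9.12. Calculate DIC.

CA = [HCO3⁻] + 2[CO3²⁻] = (α₁ + 2α₂)·DIC
At pH 7.43: [H⁺]/K1 = 10^-1.23 = 0.058884, K2/[H⁺] = 10^-1.69 = 0.020417
α₁ = 1/(1 + 0.058884 + 0.020417) = 1/1.0793 = 0.9265; α₂ = α₁·K2/[H⁺] = 0.01892
α₁ + 2α₂ = 0.9644
DIC = CA / (α₁ + 2α₂) = 1.32 / 0.9644 = 1.37 mmol/kg

DIC = 1.37 mmol/kg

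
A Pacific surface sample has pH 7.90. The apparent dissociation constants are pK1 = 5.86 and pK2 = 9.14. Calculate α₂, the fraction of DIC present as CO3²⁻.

α₂ = 0.0539

α₂ = 1 / (1 + [H⁺]/K2 + [H⁺]²/(K1K2)) = 1 / (1 + 10^+1.24 + 10^-0.80)
   = 1 / (1 + 17.378 + 0.15849) = 1/18.536 = 0.05395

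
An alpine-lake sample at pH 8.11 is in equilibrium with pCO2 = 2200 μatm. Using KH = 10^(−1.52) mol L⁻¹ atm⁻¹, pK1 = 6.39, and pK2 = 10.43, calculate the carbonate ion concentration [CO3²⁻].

[CO3²⁻] = 16.7 μmol/L

[CO2*] = KH · pCO2 = 10^(−1.52) × 2200×10^-6 = 6.644×10^-5 mol/L
α₀ = 1/(1 + K1/[H⁺] + K1K2/[H⁺]²) = 1/(1 + 10^+1.72 + 10^-0.60) = 0.01861
DIC = [CO2*]/α₀ = 6.644×10^-5 / 0.01861 = 3.570 mmol/L
[CO3²⁻] = α₂·DIC; α₂ = 0.004675, so [CO3²⁻] = 0.004675 × 3.570 = 0.0167 mmol/L = 16.7 μmol/L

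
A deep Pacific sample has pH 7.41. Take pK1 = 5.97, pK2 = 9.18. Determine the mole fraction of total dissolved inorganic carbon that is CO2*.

α₀ = 1 / (1 + K1/[H⁺] + K1K2/[H⁺]²) = 1 / (1 + 10^+1.44 + 10^-0.33)
   = 1 / (1 + 27.542 + 0.46774) = 1/29.010 = 0.03447

α₀ = 0.0345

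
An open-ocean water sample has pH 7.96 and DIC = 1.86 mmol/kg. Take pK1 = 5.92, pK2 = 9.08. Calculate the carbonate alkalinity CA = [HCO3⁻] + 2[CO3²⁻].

CA = 1.97 mmol/kg

CA = [HCO3⁻] + 2[CO3²⁻] = (α₁ + 2α₂)·DIC
At pH 7.96: [H⁺]/K1 = 10^-2.04 = 0.0091201, K2/[H⁺] = 10^-1.12 = 0.075858
α₁ = 1/(1 + 0.0091201 + 0.075858) = 1/1.0850 = 0.9217; α₂ = α₁·K2/[H⁺] = 0.06992
α₁ + 2α₂ = 1.0615
CA = 1.0615 × 1.86 = 1.97 mmol/kg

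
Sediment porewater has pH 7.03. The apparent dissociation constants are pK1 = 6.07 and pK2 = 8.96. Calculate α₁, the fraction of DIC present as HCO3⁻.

α₁ = 1 / (1 + [H⁺]/K1 + K2/[H⁺]) = 1 / (1 + 10^-0.96 + 10^-1.93)
   = 1 / (1 + 0.10965 + 0.011749) = 1/1.1214 = 0.8917

α₁ = 0.892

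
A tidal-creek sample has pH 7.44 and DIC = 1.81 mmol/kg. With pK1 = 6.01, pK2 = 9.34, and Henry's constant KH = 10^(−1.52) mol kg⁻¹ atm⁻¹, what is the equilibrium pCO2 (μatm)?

pCO2 = 2120 μatm

α₀ = 1 / (1 + K1/[H⁺] + K1K2/[H⁺]²) = 1 / (1 + 10^+1.43 + 10^-0.47)
   = 1 / (1 + 26.915 + 0.33884) = 1/28.254 = 0.03539
[CO2*] = α₀ × DIC = 0.03539 × 1.81 = 0.06406 mmol/kg
pCO2 = [CO2*]/KH = 6.406×10^-5 / 3.020×10^-2 = 2120 μatm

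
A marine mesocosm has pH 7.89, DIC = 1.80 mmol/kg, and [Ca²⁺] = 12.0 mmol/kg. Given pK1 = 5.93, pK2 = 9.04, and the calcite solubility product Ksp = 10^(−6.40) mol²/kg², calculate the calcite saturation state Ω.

α₂ = 1 / (1 + [H⁺]/K2 + [H⁺]²/(K1K2)) = 1 / (1 + 10^+1.15 + 10^-0.81)
   = 1 / (1 + 14.125 + 0.15488) = 1/15.280 = 0.06544
[CO3²⁻] = α₂ × DIC = 0.06544 × 1.80 = 0.1178 mmol/kg
Ksp = 10^(−6.40) = 3.981×10^-7
Ω = [Ca²⁺][CO3²⁻]/Ksp = (12.0×10^-3)(1.178×10^-4) / 3.981×10^-7 = 3.55

Ω = 3.55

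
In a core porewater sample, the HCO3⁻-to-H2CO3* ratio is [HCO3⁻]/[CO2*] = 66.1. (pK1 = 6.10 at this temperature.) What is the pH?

From K1 = [H⁺][HCO3⁻]/[CO2*]:  pH = pK1 + log₁₀([HCO3⁻]/[CO2*])
log₁₀(66.1) = +1.820
pH = 6.10 + (+1.820) = 7.92

pH = 7.92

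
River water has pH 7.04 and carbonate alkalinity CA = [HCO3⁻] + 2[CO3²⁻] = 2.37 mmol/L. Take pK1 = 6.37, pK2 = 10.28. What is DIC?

CA = [HCO3⁻] + 2[CO3²⁻] = (α₁ + 2α₂)·DIC
At pH 7.04: [H⁺]/K1 = 10^-0.67 = 0.21380, K2/[H⁺] = 10^-3.24 = 0.00057544
α₁ = 1/(1 + 0.21380 + 0.00057544) = 1/1.2144 = 0.8235; α₂ = α₁·K2/[H⁺] = 0.0004739
α₁ + 2α₂ = 0.8244
DIC = CA / (α₁ + 2α₂) = 2.37 / 0.8244 = 2.87 mmol/L

DIC = 2.87 mmol/L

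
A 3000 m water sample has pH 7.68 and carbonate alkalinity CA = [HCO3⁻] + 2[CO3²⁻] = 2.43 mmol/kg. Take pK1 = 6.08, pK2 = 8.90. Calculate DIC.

DIC = 2.35 mmol/kg

CA = [HCO3⁻] + 2[CO3²⁻] = (α₁ + 2α₂)·DIC
At pH 7.68: [H⁺]/K1 = 10^-1.60 = 0.025119, K2/[H⁺] = 10^-1.22 = 0.060256
α₁ = 1/(1 + 0.025119 + 0.060256) = 1/1.0854 = 0.9213; α₂ = α₁·K2/[H⁺] = 0.05552
α₁ + 2α₂ = 1.0324
DIC = CA / (α₁ + 2α₂) = 2.43 / 1.0324 = 2.35 mmol/kg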